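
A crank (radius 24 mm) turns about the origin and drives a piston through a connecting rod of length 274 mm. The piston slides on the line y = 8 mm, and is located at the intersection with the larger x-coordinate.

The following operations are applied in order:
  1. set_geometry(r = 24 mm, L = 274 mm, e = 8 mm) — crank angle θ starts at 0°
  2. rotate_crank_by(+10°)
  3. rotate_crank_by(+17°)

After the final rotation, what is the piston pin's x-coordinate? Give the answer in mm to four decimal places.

set_geometry: r = 24 mm, L = 274 mm, e = 8 mm; θ ← 0°
rotate_crank_by(+10°): θ ← 0° +10° = 10°
rotate_crank_by(+17°): θ ← 10° +17° = 27°
crank pin P = (r cos θ, r sin θ) = (21.384157, 10.895772)
h = r sin θ − e = 10.895772 − 8 = 2.895772
x = r cos θ + √(L² − h²) = 21.384157 + √(75076.0 − 8.3855) = 21.384157 + 273.984698 = 295.368854

295.3689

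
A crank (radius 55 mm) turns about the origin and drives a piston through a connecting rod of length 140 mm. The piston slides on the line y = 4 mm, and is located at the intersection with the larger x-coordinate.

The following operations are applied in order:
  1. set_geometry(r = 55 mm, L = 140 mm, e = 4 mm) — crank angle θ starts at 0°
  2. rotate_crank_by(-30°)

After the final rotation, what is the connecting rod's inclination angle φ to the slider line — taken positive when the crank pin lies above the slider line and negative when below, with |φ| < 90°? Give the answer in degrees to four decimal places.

set_geometry: r = 55 mm, L = 140 mm, e = 4 mm; θ ← 0°
rotate_crank_by(-30°): θ ← 0° -30° = -30°
crank pin P = (r cos θ, r sin θ) = (47.631397, -27.500000)
h = r sin θ − e = -27.500000 − 4 = -31.500000
sin φ = h / L = -31.500000 / 140 = -0.22500000
φ = arcsin(-0.22500000) = -13.002878°

-13.0029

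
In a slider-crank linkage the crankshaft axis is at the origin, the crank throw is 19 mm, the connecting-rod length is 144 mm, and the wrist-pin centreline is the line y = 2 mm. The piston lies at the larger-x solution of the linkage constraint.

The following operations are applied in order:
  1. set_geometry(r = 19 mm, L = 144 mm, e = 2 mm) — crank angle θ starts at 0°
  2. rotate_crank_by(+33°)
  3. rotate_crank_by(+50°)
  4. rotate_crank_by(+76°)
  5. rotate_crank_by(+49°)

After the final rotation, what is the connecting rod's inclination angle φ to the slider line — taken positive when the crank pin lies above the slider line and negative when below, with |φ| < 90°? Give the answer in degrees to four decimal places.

-4.3491

set_geometry: r = 19 mm, L = 144 mm, e = 2 mm; θ ← 0°
rotate_crank_by(+33°): θ ← 0° +33° = 33°
rotate_crank_by(+50°): θ ← 33° +50° = 83°
rotate_crank_by(+76°): θ ← 83° +76° = 159°
rotate_crank_by(+49°): θ ← 159° +49° = 208°
crank pin P = (r cos θ, r sin θ) = (-16.776004, -8.919960)
h = r sin θ − e = -8.919960 − 2 = -10.919960
sin φ = h / L = -10.919960 / 144 = -0.07583305
φ = arcsin(-0.07583305) = -4.349089°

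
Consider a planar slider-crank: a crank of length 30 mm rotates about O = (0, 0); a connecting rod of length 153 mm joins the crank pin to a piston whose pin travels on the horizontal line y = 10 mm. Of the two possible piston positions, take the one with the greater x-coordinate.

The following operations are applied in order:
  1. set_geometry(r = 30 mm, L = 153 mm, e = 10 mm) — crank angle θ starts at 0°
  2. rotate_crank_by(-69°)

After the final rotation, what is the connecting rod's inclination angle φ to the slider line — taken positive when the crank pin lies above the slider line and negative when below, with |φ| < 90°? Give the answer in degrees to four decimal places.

set_geometry: r = 30 mm, L = 153 mm, e = 10 mm; θ ← 0°
rotate_crank_by(-69°): θ ← 0° -69° = -69°
crank pin P = (r cos θ, r sin θ) = (10.751038, -28.007413)
h = r sin θ − e = -28.007413 − 10 = -38.007413
sin φ = h / L = -38.007413 / 153 = -0.24841446
φ = arcsin(-0.24841446) = -14.383708°

-14.3837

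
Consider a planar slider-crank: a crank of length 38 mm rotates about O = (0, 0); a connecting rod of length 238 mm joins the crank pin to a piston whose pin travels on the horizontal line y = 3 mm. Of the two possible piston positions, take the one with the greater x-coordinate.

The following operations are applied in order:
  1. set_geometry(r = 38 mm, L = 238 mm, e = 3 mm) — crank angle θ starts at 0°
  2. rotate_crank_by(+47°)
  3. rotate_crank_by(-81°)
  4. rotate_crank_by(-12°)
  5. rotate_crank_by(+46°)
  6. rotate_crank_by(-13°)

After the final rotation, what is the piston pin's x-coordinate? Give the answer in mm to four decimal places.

set_geometry: r = 38 mm, L = 238 mm, e = 3 mm; θ ← 0°
rotate_crank_by(+47°): θ ← 0° +47° = 47°
rotate_crank_by(-81°): θ ← 47° -81° = -34°
rotate_crank_by(-12°): θ ← -34° -12° = -46°
rotate_crank_by(+46°): θ ← -46° +46° = 0°
rotate_crank_by(-13°): θ ← 0° -13° = -13°
crank pin P = (r cos θ, r sin θ) = (37.026062, -8.548140)
h = r sin θ − e = -8.548140 − 3 = -11.548140
x = r cos θ + √(L² − h²) = 37.026062 + √(56644.0 − 133.3595) = 37.026062 + 237.719668 = 274.745730

274.7457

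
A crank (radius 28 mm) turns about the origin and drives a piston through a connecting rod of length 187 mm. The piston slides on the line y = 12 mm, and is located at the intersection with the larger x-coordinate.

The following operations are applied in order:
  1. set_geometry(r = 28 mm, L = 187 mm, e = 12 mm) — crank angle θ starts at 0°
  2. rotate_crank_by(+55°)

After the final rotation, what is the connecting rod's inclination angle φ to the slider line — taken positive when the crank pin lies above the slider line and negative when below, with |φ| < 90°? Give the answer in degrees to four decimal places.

3.3527

set_geometry: r = 28 mm, L = 187 mm, e = 12 mm; θ ← 0°
rotate_crank_by(+55°): θ ← 0° +55° = 55°
crank pin P = (r cos θ, r sin θ) = (16.060140, 22.936257)
h = r sin θ − e = 22.936257 − 12 = 10.936257
sin φ = h / L = 10.936257 / 187 = 0.05848266
φ = arcsin(0.05848266) = 3.352723°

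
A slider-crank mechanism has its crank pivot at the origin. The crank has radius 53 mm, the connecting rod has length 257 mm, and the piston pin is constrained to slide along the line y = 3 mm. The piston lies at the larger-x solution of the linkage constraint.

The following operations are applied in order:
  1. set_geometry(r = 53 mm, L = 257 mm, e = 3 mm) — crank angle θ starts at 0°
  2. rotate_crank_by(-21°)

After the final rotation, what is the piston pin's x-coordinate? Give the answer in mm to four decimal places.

305.5370

set_geometry: r = 53 mm, L = 257 mm, e = 3 mm; θ ← 0°
rotate_crank_by(-21°): θ ← 0° -21° = -21°
crank pin P = (r cos θ, r sin θ) = (49.479763, -18.993501)
h = r sin θ − e = -18.993501 − 3 = -21.993501
x = r cos θ + √(L² − h²) = 49.479763 + √(66049.0 − 483.7141) = 49.479763 + 256.057193 = 305.536955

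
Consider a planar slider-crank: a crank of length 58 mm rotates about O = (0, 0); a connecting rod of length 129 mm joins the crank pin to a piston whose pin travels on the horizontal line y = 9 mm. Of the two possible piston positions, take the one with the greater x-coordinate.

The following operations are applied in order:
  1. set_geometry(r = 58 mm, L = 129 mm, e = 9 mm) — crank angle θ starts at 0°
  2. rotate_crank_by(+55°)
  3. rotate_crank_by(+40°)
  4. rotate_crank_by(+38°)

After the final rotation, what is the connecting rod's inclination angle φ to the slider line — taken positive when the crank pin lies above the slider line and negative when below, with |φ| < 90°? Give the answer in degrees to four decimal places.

15.0142

set_geometry: r = 58 mm, L = 129 mm, e = 9 mm; θ ← 0°
rotate_crank_by(+55°): θ ← 0° +55° = 55°
rotate_crank_by(+40°): θ ← 55° +40° = 95°
rotate_crank_by(+38°): θ ← 95° +38° = 133°
crank pin P = (r cos θ, r sin θ) = (-39.555905, 42.418515)
h = r sin θ − e = 42.418515 − 9 = 33.418515
sin φ = h / L = 33.418515 / 129 = 0.25905825
φ = arcsin(0.25905825) = 15.014190°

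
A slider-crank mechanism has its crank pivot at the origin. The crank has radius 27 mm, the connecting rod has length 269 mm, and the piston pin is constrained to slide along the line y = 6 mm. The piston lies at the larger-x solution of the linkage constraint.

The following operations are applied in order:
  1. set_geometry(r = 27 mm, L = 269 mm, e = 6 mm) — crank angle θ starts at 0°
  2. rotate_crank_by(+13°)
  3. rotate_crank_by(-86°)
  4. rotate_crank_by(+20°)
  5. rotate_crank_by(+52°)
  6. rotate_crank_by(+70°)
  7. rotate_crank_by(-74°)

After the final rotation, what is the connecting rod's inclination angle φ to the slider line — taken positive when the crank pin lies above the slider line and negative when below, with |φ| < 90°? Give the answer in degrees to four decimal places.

-1.7795

set_geometry: r = 27 mm, L = 269 mm, e = 6 mm; θ ← 0°
rotate_crank_by(+13°): θ ← 0° +13° = 13°
rotate_crank_by(-86°): θ ← 13° -86° = -73°
rotate_crank_by(+20°): θ ← -73° +20° = -53°
rotate_crank_by(+52°): θ ← -53° +52° = -1°
rotate_crank_by(+70°): θ ← -1° +70° = 69°
rotate_crank_by(-74°): θ ← 69° -74° = -5°
crank pin P = (r cos θ, r sin θ) = (26.897257, -2.353205)
h = r sin θ − e = -2.353205 − 6 = -8.353205
sin φ = h / L = -8.353205 / 269 = -0.03105281
φ = arcsin(-0.03105281) = -1.779481°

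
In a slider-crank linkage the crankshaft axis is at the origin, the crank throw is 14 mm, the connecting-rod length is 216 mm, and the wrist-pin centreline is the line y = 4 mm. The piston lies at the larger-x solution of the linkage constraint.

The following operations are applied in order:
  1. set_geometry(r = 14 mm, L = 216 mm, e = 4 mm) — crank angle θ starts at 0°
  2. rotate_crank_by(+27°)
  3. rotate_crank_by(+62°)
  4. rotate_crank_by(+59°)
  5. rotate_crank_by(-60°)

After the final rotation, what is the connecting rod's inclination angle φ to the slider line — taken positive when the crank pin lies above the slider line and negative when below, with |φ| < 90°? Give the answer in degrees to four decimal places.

2.6513

set_geometry: r = 14 mm, L = 216 mm, e = 4 mm; θ ← 0°
rotate_crank_by(+27°): θ ← 0° +27° = 27°
rotate_crank_by(+62°): θ ← 27° +62° = 89°
rotate_crank_by(+59°): θ ← 89° +59° = 148°
rotate_crank_by(-60°): θ ← 148° -60° = 88°
crank pin P = (r cos θ, r sin θ) = (0.488593, 13.991472)
h = r sin θ − e = 13.991472 − 4 = 9.991472
sin φ = h / L = 9.991472 / 216 = 0.04625681
φ = arcsin(0.04625681) = 2.651266°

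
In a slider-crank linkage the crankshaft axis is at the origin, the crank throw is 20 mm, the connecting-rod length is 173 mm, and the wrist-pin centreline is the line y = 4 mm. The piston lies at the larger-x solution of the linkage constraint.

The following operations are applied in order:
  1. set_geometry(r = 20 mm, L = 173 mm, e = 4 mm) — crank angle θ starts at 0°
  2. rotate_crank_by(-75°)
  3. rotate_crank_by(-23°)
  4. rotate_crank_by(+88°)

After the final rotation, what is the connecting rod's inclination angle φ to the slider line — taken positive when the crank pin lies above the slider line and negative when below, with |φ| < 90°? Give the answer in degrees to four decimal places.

-2.4757

set_geometry: r = 20 mm, L = 173 mm, e = 4 mm; θ ← 0°
rotate_crank_by(-75°): θ ← 0° -75° = -75°
rotate_crank_by(-23°): θ ← -75° -23° = -98°
rotate_crank_by(+88°): θ ← -98° +88° = -10°
crank pin P = (r cos θ, r sin θ) = (19.696155, -3.472964)
h = r sin θ − e = -3.472964 − 4 = -7.472964
sin φ = h / L = -7.472964 / 173 = -0.04319632
φ = arcsin(-0.04319632) = -2.475737°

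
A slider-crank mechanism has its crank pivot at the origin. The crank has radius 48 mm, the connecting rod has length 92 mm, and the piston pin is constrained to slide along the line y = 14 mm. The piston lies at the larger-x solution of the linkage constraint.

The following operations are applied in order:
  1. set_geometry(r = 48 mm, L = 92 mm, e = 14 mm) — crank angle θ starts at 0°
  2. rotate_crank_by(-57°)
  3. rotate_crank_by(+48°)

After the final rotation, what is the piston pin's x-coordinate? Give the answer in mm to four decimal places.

136.8594

set_geometry: r = 48 mm, L = 92 mm, e = 14 mm; θ ← 0°
rotate_crank_by(-57°): θ ← 0° -57° = -57°
rotate_crank_by(+48°): θ ← -57° +48° = -9°
crank pin P = (r cos θ, r sin θ) = (47.409040, -7.508854)
h = r sin θ − e = -7.508854 − 14 = -21.508854
x = r cos θ + √(L² − h²) = 47.409040 + √(8464.0 − 462.6308) = 47.409040 + 89.450373 = 136.859413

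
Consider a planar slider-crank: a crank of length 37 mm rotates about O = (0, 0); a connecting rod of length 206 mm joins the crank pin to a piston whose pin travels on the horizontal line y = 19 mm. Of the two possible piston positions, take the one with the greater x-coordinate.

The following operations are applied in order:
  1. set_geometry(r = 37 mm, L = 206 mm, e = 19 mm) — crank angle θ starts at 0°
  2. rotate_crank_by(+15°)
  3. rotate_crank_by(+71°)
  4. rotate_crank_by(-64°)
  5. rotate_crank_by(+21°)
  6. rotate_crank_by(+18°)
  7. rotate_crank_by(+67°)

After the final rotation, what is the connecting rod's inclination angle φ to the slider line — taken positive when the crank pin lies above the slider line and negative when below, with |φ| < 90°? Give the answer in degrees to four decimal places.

set_geometry: r = 37 mm, L = 206 mm, e = 19 mm; θ ← 0°
rotate_crank_by(+15°): θ ← 0° +15° = 15°
rotate_crank_by(+71°): θ ← 15° +71° = 86°
rotate_crank_by(-64°): θ ← 86° -64° = 22°
rotate_crank_by(+21°): θ ← 22° +21° = 43°
rotate_crank_by(+18°): θ ← 43° +18° = 61°
rotate_crank_by(+67°): θ ← 61° +67° = 128°
crank pin P = (r cos θ, r sin θ) = (-22.779475, 29.156398)
h = r sin θ − e = 29.156398 − 19 = 10.156398
sin φ = h / L = 10.156398 / 206 = 0.04930290
φ = arcsin(0.04930290) = 2.825994°

2.8260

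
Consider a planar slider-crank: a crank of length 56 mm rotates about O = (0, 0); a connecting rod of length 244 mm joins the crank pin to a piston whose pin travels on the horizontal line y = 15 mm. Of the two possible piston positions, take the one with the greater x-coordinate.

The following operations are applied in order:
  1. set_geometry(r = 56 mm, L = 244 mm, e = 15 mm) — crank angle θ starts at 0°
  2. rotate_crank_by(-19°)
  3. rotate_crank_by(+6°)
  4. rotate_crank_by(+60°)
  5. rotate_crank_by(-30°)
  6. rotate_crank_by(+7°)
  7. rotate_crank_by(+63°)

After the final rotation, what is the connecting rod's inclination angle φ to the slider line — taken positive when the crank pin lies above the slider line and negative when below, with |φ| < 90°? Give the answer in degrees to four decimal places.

9.6552

set_geometry: r = 56 mm, L = 244 mm, e = 15 mm; θ ← 0°
rotate_crank_by(-19°): θ ← 0° -19° = -19°
rotate_crank_by(+6°): θ ← -19° +6° = -13°
rotate_crank_by(+60°): θ ← -13° +60° = 47°
rotate_crank_by(-30°): θ ← 47° -30° = 17°
rotate_crank_by(+7°): θ ← 17° +7° = 24°
rotate_crank_by(+63°): θ ← 24° +63° = 87°
crank pin P = (r cos θ, r sin θ) = (2.930814, 55.923254)
h = r sin θ − e = 55.923254 − 15 = 40.923254
sin φ = h / L = 40.923254 / 244 = 0.16771825
φ = arcsin(0.16771825) = 9.655180°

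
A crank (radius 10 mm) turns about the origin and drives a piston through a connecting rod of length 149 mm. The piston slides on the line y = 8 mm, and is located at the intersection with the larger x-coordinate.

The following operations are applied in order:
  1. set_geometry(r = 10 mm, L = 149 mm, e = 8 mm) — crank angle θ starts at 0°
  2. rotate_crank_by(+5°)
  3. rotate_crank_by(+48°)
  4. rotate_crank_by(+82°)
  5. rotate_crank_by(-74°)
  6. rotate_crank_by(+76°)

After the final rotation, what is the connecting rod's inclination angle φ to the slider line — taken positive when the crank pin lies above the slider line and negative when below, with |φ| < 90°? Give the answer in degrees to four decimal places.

set_geometry: r = 10 mm, L = 149 mm, e = 8 mm; θ ← 0°
rotate_crank_by(+5°): θ ← 0° +5° = 5°
rotate_crank_by(+48°): θ ← 5° +48° = 53°
rotate_crank_by(+82°): θ ← 53° +82° = 135°
rotate_crank_by(-74°): θ ← 135° -74° = 61°
rotate_crank_by(+76°): θ ← 61° +76° = 137°
crank pin P = (r cos θ, r sin θ) = (-7.313537, 6.819984)
h = r sin θ − e = 6.819984 − 8 = -1.180016
sin φ = h / L = -1.180016 / 149 = -0.00791957
φ = arcsin(-0.00791957) = -0.453763°

-0.4538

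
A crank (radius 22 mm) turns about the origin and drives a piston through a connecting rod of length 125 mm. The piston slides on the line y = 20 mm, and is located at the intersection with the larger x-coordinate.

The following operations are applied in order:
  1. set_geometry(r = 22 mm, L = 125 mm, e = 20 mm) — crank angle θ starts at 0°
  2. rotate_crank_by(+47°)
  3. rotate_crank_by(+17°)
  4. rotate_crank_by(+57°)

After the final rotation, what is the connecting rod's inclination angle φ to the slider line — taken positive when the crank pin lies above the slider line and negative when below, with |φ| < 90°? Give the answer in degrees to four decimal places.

set_geometry: r = 22 mm, L = 125 mm, e = 20 mm; θ ← 0°
rotate_crank_by(+47°): θ ← 0° +47° = 47°
rotate_crank_by(+17°): θ ← 47° +17° = 64°
rotate_crank_by(+57°): θ ← 64° +57° = 121°
crank pin P = (r cos θ, r sin θ) = (-11.330838, 18.857681)
h = r sin θ − e = 18.857681 − 20 = -1.142319
sin φ = h / L = -1.142319 / 125 = -0.00913856
φ = arcsin(-0.00913856) = -0.523608°

-0.5236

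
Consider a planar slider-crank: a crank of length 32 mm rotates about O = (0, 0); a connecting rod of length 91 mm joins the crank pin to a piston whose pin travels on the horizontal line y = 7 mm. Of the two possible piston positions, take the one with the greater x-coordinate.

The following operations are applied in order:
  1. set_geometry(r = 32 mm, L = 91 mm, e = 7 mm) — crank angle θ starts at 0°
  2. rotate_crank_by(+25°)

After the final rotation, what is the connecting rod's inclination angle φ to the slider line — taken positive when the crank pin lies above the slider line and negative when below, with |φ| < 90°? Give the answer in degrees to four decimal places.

4.1111

set_geometry: r = 32 mm, L = 91 mm, e = 7 mm; θ ← 0°
rotate_crank_by(+25°): θ ← 0° +25° = 25°
crank pin P = (r cos θ, r sin θ) = (29.001849, 13.523784)
h = r sin θ − e = 13.523784 − 7 = 6.523784
sin φ = h / L = 6.523784 / 91 = 0.07168994
φ = arcsin(0.07168994) = 4.111057°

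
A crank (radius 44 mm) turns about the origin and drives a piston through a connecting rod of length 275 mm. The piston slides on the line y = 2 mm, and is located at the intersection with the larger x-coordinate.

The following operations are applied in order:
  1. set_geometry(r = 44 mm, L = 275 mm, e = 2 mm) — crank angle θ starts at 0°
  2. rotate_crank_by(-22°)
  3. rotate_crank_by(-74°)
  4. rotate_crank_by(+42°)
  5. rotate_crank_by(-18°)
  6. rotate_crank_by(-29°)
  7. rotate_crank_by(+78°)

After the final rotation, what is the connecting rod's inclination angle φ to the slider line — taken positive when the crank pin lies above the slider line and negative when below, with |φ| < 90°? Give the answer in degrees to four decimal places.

-4.0019

set_geometry: r = 44 mm, L = 275 mm, e = 2 mm; θ ← 0°
rotate_crank_by(-22°): θ ← 0° -22° = -22°
rotate_crank_by(-74°): θ ← -22° -74° = -96°
rotate_crank_by(+42°): θ ← -96° +42° = -54°
rotate_crank_by(-18°): θ ← -54° -18° = -72°
rotate_crank_by(-29°): θ ← -72° -29° = -101°
rotate_crank_by(+78°): θ ← -101° +78° = -23°
crank pin P = (r cos θ, r sin θ) = (40.502214, -17.192170)
h = r sin θ − e = -17.192170 − 2 = -19.192170
sin φ = h / L = -19.192170 / 275 = -0.06978971
φ = arcsin(-0.06978971) = -4.001909°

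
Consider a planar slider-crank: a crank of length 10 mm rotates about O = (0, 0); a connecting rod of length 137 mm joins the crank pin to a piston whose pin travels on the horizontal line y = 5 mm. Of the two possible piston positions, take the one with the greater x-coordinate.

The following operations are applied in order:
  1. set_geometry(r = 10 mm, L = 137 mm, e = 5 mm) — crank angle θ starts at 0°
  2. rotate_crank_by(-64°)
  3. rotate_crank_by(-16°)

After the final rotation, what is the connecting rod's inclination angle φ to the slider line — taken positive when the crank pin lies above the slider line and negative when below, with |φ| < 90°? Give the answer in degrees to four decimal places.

set_geometry: r = 10 mm, L = 137 mm, e = 5 mm; θ ← 0°
rotate_crank_by(-64°): θ ← 0° -64° = -64°
rotate_crank_by(-16°): θ ← -64° -16° = -80°
crank pin P = (r cos θ, r sin θ) = (1.736482, -9.848078)
h = r sin θ − e = -9.848078 − 5 = -14.848078
sin φ = h / L = -14.848078 / 137 = -0.10838013
φ = arcsin(-0.10838013) = -6.221945°

-6.2219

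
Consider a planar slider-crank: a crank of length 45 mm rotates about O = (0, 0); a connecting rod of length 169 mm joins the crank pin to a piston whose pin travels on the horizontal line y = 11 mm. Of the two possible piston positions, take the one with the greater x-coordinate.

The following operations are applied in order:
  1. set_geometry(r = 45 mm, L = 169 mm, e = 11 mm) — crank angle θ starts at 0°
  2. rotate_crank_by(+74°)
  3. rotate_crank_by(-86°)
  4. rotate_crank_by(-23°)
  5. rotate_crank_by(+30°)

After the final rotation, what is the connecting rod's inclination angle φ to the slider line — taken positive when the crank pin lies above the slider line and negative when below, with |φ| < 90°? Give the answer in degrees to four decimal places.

-5.0656

set_geometry: r = 45 mm, L = 169 mm, e = 11 mm; θ ← 0°
rotate_crank_by(+74°): θ ← 0° +74° = 74°
rotate_crank_by(-86°): θ ← 74° -86° = -12°
rotate_crank_by(-23°): θ ← -12° -23° = -35°
rotate_crank_by(+30°): θ ← -35° +30° = -5°
crank pin P = (r cos θ, r sin θ) = (44.828761, -3.922008)
h = r sin θ − e = -3.922008 − 11 = -14.922008
sin φ = h / L = -14.922008 / 169 = -0.08829591
φ = arcsin(-0.08829591) = -5.065579°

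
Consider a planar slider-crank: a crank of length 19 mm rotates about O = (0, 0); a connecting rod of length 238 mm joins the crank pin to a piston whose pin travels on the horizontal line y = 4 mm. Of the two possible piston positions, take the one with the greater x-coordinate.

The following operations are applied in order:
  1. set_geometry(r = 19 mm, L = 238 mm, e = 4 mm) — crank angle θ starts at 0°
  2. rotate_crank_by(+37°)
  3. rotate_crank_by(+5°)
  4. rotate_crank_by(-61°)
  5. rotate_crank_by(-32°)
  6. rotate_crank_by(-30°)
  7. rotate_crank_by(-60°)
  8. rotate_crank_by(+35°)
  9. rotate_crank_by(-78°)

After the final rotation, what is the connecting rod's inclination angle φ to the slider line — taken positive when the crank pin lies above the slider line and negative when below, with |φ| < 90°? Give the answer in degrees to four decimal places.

set_geometry: r = 19 mm, L = 238 mm, e = 4 mm; θ ← 0°
rotate_crank_by(+37°): θ ← 0° +37° = 37°
rotate_crank_by(+5°): θ ← 37° +5° = 42°
rotate_crank_by(-61°): θ ← 42° -61° = -19°
rotate_crank_by(-32°): θ ← -19° -32° = -51°
rotate_crank_by(-30°): θ ← -51° -30° = -81°
rotate_crank_by(-60°): θ ← -81° -60° = -141°
rotate_crank_by(+35°): θ ← -141° +35° = -106°
rotate_crank_by(-78°): θ ← -106° -78° = -184°
crank pin P = (r cos θ, r sin θ) = (-18.953717, 1.325373)
h = r sin θ − e = 1.325373 − 4 = -2.674627
sin φ = h / L = -2.674627 / 238 = -0.01123793
φ = arcsin(-0.01123793) = -0.643899°

-0.6439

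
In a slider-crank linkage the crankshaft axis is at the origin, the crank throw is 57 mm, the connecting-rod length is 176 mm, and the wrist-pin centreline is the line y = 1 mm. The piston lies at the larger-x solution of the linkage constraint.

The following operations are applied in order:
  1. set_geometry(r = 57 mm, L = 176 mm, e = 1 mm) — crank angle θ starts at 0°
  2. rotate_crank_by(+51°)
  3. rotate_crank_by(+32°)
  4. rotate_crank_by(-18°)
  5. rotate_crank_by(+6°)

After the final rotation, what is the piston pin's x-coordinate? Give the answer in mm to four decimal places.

set_geometry: r = 57 mm, L = 176 mm, e = 1 mm; θ ← 0°
rotate_crank_by(+51°): θ ← 0° +51° = 51°
rotate_crank_by(+32°): θ ← 51° +32° = 83°
rotate_crank_by(-18°): θ ← 83° -18° = 65°
rotate_crank_by(+6°): θ ← 65° +6° = 71°
crank pin P = (r cos θ, r sin θ) = (18.557385, 53.894559)
h = r sin θ − e = 53.894559 − 1 = 52.894559
x = r cos θ + √(L² − h²) = 18.557385 + √(30976.0 − 2797.8344) = 18.557385 + 167.863533 = 186.420918

186.4209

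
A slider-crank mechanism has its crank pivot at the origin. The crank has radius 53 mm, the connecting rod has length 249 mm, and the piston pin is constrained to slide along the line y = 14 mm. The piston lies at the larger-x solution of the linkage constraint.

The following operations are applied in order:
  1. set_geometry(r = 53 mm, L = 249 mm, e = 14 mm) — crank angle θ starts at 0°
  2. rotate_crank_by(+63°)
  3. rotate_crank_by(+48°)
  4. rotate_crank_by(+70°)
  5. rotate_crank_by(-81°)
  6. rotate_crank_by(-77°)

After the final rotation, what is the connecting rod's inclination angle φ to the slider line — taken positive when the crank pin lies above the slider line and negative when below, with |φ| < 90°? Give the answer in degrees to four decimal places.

1.5439

set_geometry: r = 53 mm, L = 249 mm, e = 14 mm; θ ← 0°
rotate_crank_by(+63°): θ ← 0° +63° = 63°
rotate_crank_by(+48°): θ ← 63° +48° = 111°
rotate_crank_by(+70°): θ ← 111° +70° = 181°
rotate_crank_by(-81°): θ ← 181° -81° = 100°
rotate_crank_by(-77°): θ ← 100° -77° = 23°
crank pin P = (r cos θ, r sin θ) = (48.786757, 20.708750)
h = r sin θ − e = 20.708750 − 14 = 6.708750
sin φ = h / L = 6.708750 / 249 = 0.02694277
φ = arcsin(0.02694277) = 1.543894°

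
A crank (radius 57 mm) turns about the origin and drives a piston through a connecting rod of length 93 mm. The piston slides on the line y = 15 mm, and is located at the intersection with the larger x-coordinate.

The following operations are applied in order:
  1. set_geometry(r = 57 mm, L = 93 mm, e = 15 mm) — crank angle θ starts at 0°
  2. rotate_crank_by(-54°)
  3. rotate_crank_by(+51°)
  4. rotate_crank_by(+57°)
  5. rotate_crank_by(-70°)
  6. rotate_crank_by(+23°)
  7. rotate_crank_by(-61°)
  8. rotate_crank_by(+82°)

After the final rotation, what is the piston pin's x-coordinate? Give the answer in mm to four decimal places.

142.5815

set_geometry: r = 57 mm, L = 93 mm, e = 15 mm; θ ← 0°
rotate_crank_by(-54°): θ ← 0° -54° = -54°
rotate_crank_by(+51°): θ ← -54° +51° = -3°
rotate_crank_by(+57°): θ ← -3° +57° = 54°
rotate_crank_by(-70°): θ ← 54° -70° = -16°
rotate_crank_by(+23°): θ ← -16° +23° = 7°
rotate_crank_by(-61°): θ ← 7° -61° = -54°
rotate_crank_by(+82°): θ ← -54° +82° = 28°
crank pin P = (r cos θ, r sin θ) = (50.328013, 26.759879)
h = r sin θ − e = 26.759879 − 15 = 11.759879
x = r cos θ + √(L² − h²) = 50.328013 + √(8649.0 − 138.2948) = 50.328013 + 92.253484 = 142.581496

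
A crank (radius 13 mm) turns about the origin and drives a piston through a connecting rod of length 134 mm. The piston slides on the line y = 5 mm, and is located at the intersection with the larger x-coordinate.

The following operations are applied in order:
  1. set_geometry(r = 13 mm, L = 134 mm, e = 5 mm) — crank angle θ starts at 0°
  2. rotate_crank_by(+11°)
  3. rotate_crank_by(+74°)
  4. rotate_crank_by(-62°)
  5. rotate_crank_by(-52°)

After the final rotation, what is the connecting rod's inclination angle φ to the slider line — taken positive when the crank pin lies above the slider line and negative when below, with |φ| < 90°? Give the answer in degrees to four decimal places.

set_geometry: r = 13 mm, L = 134 mm, e = 5 mm; θ ← 0°
rotate_crank_by(+11°): θ ← 0° +11° = 11°
rotate_crank_by(+74°): θ ← 11° +74° = 85°
rotate_crank_by(-62°): θ ← 85° -62° = 23°
rotate_crank_by(-52°): θ ← 23° -52° = -29°
crank pin P = (r cos θ, r sin θ) = (11.370056, -6.302525)
h = r sin θ − e = -6.302525 − 5 = -11.302525
sin φ = h / L = -11.302525 / 134 = -0.08434720
φ = arcsin(-0.08434720) = -4.838487°

-4.8385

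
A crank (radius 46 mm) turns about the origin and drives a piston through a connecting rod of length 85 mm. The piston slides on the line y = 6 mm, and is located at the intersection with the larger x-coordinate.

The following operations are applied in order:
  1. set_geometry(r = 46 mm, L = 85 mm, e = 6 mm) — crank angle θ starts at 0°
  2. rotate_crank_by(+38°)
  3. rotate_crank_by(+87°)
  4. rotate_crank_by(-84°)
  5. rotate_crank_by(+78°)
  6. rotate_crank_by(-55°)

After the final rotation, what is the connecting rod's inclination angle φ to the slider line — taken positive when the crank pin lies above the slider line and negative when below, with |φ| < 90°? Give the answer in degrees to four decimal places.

set_geometry: r = 46 mm, L = 85 mm, e = 6 mm; θ ← 0°
rotate_crank_by(+38°): θ ← 0° +38° = 38°
rotate_crank_by(+87°): θ ← 38° +87° = 125°
rotate_crank_by(-84°): θ ← 125° -84° = 41°
rotate_crank_by(+78°): θ ← 41° +78° = 119°
rotate_crank_by(-55°): θ ← 119° -55° = 64°
crank pin P = (r cos θ, r sin θ) = (20.165073, 41.344526)
h = r sin θ − e = 41.344526 − 6 = 35.344526
sin φ = h / L = 35.344526 / 85 = 0.41581795
φ = arcsin(0.41581795) = 24.570838°

24.5708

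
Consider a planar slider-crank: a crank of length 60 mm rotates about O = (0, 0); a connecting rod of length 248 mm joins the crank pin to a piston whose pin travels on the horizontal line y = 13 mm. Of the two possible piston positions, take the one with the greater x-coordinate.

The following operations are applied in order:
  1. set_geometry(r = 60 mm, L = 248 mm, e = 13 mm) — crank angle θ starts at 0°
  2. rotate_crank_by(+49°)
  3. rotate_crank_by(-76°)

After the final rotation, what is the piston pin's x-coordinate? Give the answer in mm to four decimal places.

set_geometry: r = 60 mm, L = 248 mm, e = 13 mm; θ ← 0°
rotate_crank_by(+49°): θ ← 0° +49° = 49°
rotate_crank_by(-76°): θ ← 49° -76° = -27°
crank pin P = (r cos θ, r sin θ) = (53.460391, -27.239430)
h = r sin θ − e = -27.239430 − 13 = -40.239430
x = r cos θ + √(L² − h²) = 53.460391 + √(61504.0 − 1619.2117) = 53.460391 + 244.713686 = 298.174078

298.1741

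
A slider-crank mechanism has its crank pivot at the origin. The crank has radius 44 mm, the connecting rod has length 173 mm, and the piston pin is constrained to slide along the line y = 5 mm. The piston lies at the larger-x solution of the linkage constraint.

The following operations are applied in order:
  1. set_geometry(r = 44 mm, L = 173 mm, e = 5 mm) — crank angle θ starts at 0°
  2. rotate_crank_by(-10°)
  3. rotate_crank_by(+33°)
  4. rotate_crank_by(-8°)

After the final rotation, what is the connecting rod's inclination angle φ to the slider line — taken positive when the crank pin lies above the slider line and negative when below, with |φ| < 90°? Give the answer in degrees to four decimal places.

2.1161

set_geometry: r = 44 mm, L = 173 mm, e = 5 mm; θ ← 0°
rotate_crank_by(-10°): θ ← 0° -10° = -10°
rotate_crank_by(+33°): θ ← -10° +33° = 23°
rotate_crank_by(-8°): θ ← 23° -8° = 15°
crank pin P = (r cos θ, r sin θ) = (42.500736, 11.388038)
h = r sin θ − e = 11.388038 − 5 = 6.388038
sin φ = h / L = 6.388038 / 173 = 0.03692508
φ = arcsin(0.03692508) = 2.116132°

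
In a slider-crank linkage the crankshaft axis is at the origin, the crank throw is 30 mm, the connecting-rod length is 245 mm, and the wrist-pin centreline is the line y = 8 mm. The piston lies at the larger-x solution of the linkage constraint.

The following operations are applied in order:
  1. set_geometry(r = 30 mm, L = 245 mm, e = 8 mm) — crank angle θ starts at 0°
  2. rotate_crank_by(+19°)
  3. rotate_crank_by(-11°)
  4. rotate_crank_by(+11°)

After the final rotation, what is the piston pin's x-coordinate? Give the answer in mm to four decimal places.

273.3592

set_geometry: r = 30 mm, L = 245 mm, e = 8 mm; θ ← 0°
rotate_crank_by(+19°): θ ← 0° +19° = 19°
rotate_crank_by(-11°): θ ← 19° -11° = 8°
rotate_crank_by(+11°): θ ← 8° +11° = 19°
crank pin P = (r cos θ, r sin θ) = (28.365557, 9.767045)
h = r sin θ − e = 9.767045 − 8 = 1.767045
x = r cos θ + √(L² − h²) = 28.365557 + √(60025.0 − 3.1224) = 28.365557 + 244.993628 = 273.359185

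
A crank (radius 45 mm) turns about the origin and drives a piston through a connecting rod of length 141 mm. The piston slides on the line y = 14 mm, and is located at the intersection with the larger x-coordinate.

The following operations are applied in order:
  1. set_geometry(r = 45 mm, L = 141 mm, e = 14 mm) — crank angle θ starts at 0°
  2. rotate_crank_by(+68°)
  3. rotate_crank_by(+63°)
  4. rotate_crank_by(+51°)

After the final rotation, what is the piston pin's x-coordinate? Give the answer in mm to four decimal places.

set_geometry: r = 45 mm, L = 141 mm, e = 14 mm; θ ← 0°
rotate_crank_by(+68°): θ ← 0° +68° = 68°
rotate_crank_by(+63°): θ ← 68° +63° = 131°
rotate_crank_by(+51°): θ ← 131° +51° = 182°
crank pin P = (r cos θ, r sin θ) = (-44.972587, -1.570477)
h = r sin θ − e = -1.570477 − 14 = -15.570477
x = r cos θ + √(L² − h²) = -44.972587 + √(19881.0 − 242.4398) = -44.972587 + 140.137647 = 95.165060

95.1651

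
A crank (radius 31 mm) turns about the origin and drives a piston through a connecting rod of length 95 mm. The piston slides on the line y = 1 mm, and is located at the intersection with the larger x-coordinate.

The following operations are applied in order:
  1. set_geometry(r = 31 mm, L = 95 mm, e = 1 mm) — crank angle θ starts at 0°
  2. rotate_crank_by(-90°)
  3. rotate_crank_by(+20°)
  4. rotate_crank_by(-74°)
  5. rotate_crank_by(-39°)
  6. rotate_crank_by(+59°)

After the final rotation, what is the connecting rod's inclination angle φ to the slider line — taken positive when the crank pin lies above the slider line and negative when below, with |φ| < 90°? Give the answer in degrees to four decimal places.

set_geometry: r = 31 mm, L = 95 mm, e = 1 mm; θ ← 0°
rotate_crank_by(-90°): θ ← 0° -90° = -90°
rotate_crank_by(+20°): θ ← -90° +20° = -70°
rotate_crank_by(-74°): θ ← -70° -74° = -144°
rotate_crank_by(-39°): θ ← -144° -39° = -183°
rotate_crank_by(+59°): θ ← -183° +59° = -124°
crank pin P = (r cos θ, r sin θ) = (-17.334980, -25.700165)
h = r sin θ − e = -25.700165 − 1 = -26.700165
sin φ = h / L = -26.700165 / 95 = -0.28105437
φ = arcsin(-0.28105437) = -16.323143°

-16.3231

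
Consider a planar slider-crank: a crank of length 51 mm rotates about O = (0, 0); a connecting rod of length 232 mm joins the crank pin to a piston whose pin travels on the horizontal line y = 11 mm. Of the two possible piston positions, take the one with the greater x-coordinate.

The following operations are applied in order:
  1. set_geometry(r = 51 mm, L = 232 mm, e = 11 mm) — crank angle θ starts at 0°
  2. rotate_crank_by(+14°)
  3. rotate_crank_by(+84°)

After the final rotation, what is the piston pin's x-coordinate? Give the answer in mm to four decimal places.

set_geometry: r = 51 mm, L = 232 mm, e = 11 mm; θ ← 0°
rotate_crank_by(+14°): θ ← 0° +14° = 14°
rotate_crank_by(+84°): θ ← 14° +84° = 98°
crank pin P = (r cos θ, r sin θ) = (-7.097828, 50.503672)
h = r sin θ − e = 50.503672 − 11 = 39.503672
x = r cos θ + √(L² − h²) = -7.097828 + √(53824.0 − 1560.5401) = -7.097828 + 228.612029 = 221.514201

221.5142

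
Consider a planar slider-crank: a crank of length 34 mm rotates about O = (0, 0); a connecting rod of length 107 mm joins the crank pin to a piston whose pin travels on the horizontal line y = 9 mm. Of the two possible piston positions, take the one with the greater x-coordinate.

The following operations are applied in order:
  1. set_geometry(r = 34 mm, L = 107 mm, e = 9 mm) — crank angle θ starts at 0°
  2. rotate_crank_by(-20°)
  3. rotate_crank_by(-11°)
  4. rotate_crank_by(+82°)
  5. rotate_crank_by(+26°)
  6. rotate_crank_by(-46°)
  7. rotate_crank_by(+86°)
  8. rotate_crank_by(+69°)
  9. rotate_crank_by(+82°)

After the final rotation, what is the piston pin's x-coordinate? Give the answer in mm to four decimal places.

96.8021

set_geometry: r = 34 mm, L = 107 mm, e = 9 mm; θ ← 0°
rotate_crank_by(-20°): θ ← 0° -20° = -20°
rotate_crank_by(-11°): θ ← -20° -11° = -31°
rotate_crank_by(+82°): θ ← -31° +82° = 51°
rotate_crank_by(+26°): θ ← 51° +26° = 77°
rotate_crank_by(-46°): θ ← 77° -46° = 31°
rotate_crank_by(+86°): θ ← 31° +86° = 117°
rotate_crank_by(+69°): θ ← 117° +69° = 186°
rotate_crank_by(+82°): θ ← 186° +82° = 268°
crank pin P = (r cos θ, r sin θ) = (-1.186583, -33.979288)
h = r sin θ − e = -33.979288 − 9 = -42.979288
x = r cos θ + √(L² − h²) = -1.186583 + √(11449.0 − 1847.2192) = -1.186583 + 97.988677 = 96.802094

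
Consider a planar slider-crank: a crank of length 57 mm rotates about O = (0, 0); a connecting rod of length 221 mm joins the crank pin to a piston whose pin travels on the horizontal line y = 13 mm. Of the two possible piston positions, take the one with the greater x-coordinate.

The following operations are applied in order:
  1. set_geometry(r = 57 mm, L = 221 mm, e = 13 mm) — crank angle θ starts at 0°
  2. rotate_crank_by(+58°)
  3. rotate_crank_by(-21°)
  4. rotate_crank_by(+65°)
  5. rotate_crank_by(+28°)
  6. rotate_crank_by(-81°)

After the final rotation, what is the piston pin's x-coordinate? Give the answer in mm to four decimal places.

256.3472

set_geometry: r = 57 mm, L = 221 mm, e = 13 mm; θ ← 0°
rotate_crank_by(+58°): θ ← 0° +58° = 58°
rotate_crank_by(-21°): θ ← 58° -21° = 37°
rotate_crank_by(+65°): θ ← 37° +65° = 102°
rotate_crank_by(+28°): θ ← 102° +28° = 130°
rotate_crank_by(-81°): θ ← 130° -81° = 49°
crank pin P = (r cos θ, r sin θ) = (37.395365, 43.018446)
h = r sin θ − e = 43.018446 − 13 = 30.018446
x = r cos θ + √(L² − h²) = 37.395365 + √(48841.0 − 901.1071) = 37.395365 + 218.951805 = 256.347170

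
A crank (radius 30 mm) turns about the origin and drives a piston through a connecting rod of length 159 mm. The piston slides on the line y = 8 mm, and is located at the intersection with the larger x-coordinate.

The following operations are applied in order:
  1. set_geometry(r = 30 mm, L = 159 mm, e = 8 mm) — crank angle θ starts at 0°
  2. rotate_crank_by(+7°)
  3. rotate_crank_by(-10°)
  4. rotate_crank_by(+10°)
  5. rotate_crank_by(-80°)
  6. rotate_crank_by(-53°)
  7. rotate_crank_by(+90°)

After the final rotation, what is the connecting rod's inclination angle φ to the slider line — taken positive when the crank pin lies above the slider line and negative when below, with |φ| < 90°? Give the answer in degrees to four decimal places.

set_geometry: r = 30 mm, L = 159 mm, e = 8 mm; θ ← 0°
rotate_crank_by(+7°): θ ← 0° +7° = 7°
rotate_crank_by(-10°): θ ← 7° -10° = -3°
rotate_crank_by(+10°): θ ← -3° +10° = 7°
rotate_crank_by(-80°): θ ← 7° -80° = -73°
rotate_crank_by(-53°): θ ← -73° -53° = -126°
rotate_crank_by(+90°): θ ← -126° +90° = -36°
crank pin P = (r cos θ, r sin θ) = (24.270510, -17.633558)
h = r sin θ − e = -17.633558 − 8 = -25.633558
sin φ = h / L = -25.633558 / 159 = -0.16121734
φ = arcsin(-0.16121734) = -9.277562°

-9.2776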